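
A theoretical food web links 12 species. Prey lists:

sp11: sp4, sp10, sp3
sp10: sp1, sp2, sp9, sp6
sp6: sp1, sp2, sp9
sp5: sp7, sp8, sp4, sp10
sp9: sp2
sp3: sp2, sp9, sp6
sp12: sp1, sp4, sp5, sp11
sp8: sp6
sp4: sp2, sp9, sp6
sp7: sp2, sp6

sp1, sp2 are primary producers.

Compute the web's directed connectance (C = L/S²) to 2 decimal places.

The web has S = 12 species and L = 28 feeding links.
C = L / S² = 28 / 144 = 0.1944 ≈ 0.19.

C = 0.19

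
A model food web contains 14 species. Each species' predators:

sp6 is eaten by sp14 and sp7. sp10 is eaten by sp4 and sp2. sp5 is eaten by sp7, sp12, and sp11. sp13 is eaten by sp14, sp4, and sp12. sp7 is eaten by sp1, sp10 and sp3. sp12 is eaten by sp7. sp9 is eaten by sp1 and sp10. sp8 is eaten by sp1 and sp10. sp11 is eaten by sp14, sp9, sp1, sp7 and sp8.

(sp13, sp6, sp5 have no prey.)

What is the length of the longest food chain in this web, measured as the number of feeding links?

4 links

One longest chain: sp13 → sp12 → sp7 → sp10 → sp2.
It has 5 species and 4 links.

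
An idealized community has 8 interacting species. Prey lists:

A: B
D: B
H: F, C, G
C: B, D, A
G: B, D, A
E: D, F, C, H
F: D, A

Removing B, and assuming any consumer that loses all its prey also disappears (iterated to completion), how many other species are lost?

Remove B.
Round 1: D (all prey gone), A (all prey gone) → extinct.
Round 2: F (all prey gone), C (all prey gone), G (all prey gone) → extinct.
Round 3: H (all prey gone) → extinct.
Round 4: E (all prey gone) → extinct.
No further losses. Total secondary extinctions: 7.

7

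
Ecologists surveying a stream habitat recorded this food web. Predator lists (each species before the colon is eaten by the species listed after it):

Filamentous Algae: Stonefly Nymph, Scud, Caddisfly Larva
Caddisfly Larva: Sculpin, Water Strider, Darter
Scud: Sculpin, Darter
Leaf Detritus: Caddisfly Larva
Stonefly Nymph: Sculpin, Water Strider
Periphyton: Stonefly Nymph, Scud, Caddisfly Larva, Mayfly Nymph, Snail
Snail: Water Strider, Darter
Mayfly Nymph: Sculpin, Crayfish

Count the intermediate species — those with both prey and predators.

5

Intermediate species (has both prey and predators): Stonefly Nymph, Scud, Caddisfly Larva, Mayfly Nymph, Snail.
Count: 5.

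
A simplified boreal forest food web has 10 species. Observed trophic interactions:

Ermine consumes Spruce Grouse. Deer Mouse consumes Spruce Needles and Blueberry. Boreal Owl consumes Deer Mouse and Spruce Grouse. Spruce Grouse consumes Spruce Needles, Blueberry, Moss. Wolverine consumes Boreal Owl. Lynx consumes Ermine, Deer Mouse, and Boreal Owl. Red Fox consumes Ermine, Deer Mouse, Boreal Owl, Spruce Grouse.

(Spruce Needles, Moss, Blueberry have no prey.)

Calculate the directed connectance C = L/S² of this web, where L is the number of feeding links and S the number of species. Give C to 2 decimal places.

The web has S = 10 species and L = 16 feeding links.
C = L / S² = 16 / 100 = 0.1600 ≈ 0.16.

C = 0.16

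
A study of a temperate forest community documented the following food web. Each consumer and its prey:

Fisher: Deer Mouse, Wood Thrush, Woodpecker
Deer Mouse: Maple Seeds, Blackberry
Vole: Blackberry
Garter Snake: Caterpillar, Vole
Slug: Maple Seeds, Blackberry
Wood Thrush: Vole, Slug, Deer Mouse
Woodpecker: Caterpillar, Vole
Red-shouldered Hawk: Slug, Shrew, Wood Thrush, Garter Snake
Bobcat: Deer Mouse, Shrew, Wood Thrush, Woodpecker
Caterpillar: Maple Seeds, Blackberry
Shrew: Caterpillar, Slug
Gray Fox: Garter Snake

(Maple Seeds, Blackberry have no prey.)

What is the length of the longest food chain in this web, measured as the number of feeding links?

3 links

One longest chain: Maple Seeds → Caterpillar → Woodpecker → Bobcat.
It has 4 species and 3 links.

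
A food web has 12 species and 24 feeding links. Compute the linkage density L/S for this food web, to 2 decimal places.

There are L = 24 links among S = 12 species.
L/S = 24/12 = 2.0000 ≈ 2.00.

L/S = 2.00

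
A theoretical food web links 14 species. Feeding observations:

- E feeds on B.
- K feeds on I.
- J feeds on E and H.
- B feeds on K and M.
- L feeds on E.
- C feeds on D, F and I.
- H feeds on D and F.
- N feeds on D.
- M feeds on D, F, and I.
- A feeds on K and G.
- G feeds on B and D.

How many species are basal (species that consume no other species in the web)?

3

Basal species (no prey listed): I, F, D.
Count: 3.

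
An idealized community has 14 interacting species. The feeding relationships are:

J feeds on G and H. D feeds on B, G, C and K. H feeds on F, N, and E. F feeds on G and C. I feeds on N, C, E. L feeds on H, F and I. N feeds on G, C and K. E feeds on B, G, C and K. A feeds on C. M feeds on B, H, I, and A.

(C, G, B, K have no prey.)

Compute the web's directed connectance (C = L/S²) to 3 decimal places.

C = 0.148

The web has S = 14 species and L = 29 feeding links.
C = L / S² = 29 / 196 = 0.1480 ≈ 0.148.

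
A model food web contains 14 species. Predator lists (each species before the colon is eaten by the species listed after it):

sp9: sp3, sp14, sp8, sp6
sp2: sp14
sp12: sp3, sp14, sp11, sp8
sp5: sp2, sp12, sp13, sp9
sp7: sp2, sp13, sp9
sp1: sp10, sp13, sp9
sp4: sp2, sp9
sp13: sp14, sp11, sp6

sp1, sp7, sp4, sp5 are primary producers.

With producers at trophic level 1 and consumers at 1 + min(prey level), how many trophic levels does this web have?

3

Producers (level 1): sp1, sp7, sp4, sp5.
Following each consumer down to its lowest-level prey: sp1 → sp9 → sp3 (levels 1 through 3).
All prey of sp3 (sp9 2, sp12 2) are at level 2 or above, so sp3 is at level 1 + 2 = 3.
Every consumer has at least one prey at level 2 or below, so none exceeds level 3.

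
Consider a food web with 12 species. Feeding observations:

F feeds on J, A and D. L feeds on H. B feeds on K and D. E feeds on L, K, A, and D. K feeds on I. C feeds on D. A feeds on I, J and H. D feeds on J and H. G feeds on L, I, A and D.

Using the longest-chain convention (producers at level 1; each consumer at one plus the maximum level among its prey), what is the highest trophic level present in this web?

Producers (level 1): H, J, I.
H → D → C gives C level 3.
No species has a prey at level 3, so no species reaches level 4.

3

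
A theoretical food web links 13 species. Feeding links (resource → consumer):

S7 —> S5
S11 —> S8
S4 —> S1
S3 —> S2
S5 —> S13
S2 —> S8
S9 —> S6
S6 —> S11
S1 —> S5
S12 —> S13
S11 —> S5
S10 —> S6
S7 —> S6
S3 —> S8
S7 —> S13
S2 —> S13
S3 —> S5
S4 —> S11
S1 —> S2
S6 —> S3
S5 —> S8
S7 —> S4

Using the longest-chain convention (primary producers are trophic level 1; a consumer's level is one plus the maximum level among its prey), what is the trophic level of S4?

Trophic level 2

S7 is a producer → level 1.
S4 eats S7 → level 2.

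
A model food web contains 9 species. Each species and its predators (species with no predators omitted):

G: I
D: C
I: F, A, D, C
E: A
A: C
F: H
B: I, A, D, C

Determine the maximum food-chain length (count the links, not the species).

3 links

One longest chain: G → I → F → H.
It has 4 species and 3 links.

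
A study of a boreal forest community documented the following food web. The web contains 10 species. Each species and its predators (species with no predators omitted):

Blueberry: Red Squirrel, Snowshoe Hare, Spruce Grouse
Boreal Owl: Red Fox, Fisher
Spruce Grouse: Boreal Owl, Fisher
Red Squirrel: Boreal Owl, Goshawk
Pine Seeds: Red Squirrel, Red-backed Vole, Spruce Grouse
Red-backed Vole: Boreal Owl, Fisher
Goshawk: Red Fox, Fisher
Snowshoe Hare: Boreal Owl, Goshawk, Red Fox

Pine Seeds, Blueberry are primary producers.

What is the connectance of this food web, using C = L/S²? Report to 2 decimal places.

The web has S = 10 species and L = 19 feeding links.
C = L / S² = 19 / 100 = 0.1900 ≈ 0.19.

C = 0.19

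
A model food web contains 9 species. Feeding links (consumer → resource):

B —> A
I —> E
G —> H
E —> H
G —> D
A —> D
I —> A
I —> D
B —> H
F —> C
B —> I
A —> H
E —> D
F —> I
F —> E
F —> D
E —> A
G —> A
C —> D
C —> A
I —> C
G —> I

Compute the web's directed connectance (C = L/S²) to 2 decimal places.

C = 0.27

The web has S = 9 species and L = 22 feeding links.
C = L / S² = 22 / 81 = 0.2716 ≈ 0.27.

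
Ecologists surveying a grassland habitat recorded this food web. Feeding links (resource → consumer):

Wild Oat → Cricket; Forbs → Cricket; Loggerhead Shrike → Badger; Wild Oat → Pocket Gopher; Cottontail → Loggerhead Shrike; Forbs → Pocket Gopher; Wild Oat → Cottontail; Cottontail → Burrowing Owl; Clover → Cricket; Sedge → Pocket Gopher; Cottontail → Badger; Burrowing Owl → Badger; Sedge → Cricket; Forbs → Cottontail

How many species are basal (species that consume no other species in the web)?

4

Basal species (no prey listed): Wild Oat, Sedge, Forbs, Clover.
Count: 4.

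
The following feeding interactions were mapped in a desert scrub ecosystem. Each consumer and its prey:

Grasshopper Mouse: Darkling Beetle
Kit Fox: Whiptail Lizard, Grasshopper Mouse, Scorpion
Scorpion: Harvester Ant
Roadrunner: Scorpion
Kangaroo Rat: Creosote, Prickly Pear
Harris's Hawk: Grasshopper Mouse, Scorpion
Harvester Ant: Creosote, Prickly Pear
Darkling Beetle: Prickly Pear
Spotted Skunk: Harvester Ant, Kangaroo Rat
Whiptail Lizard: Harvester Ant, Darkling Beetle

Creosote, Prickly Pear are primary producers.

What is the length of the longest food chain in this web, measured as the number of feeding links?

3 links

One longest chain: Creosote → Harvester Ant → Scorpion → Kit Fox.
It has 4 species and 3 links.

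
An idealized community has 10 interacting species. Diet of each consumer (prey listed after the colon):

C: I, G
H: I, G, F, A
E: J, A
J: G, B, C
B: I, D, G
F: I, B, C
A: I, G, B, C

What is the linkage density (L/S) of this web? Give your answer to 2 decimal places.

L/S = 2.10

There are L = 21 links among S = 10 species.
L/S = 21/10 = 2.1000 ≈ 2.10.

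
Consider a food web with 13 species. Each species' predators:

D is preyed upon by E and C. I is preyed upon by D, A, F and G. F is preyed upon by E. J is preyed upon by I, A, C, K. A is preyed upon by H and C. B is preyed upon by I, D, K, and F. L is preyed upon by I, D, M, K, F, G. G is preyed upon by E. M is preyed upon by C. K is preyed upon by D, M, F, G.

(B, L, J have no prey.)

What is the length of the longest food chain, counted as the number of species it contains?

4 species

One longest chain: B → I → A → H.
It has 4 species and 3 links.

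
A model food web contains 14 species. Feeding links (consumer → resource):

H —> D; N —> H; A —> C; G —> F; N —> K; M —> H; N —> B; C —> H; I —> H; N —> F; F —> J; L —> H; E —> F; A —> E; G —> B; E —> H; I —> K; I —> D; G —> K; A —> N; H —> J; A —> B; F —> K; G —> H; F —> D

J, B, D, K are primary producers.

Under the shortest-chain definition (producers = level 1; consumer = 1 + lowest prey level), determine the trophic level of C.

Trophic level 3

J is a producer → level 1.
H eats J → level 2.
C eats H → level 3.
No prey of C is below level 2, so 3 is the minimum.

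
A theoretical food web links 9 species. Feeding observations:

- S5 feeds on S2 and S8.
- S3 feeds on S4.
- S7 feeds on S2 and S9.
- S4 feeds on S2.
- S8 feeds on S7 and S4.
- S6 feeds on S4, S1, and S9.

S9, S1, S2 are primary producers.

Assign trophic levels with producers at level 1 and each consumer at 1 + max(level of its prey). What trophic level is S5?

Trophic level 4

S2 is a producer → level 1.
S4 eats S2 → level 2.
S8 eats S4 (level 2); other prey at levels: S7 2 → level 3.
S5 eats S8 (level 3); other prey at levels: S2 1 → level 4.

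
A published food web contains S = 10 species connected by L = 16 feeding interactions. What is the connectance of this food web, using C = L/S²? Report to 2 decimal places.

C = 0.16

The web has S = 10 species and L = 16 feeding links.
C = L / S² = 16 / 100 = 0.1600 ≈ 0.16.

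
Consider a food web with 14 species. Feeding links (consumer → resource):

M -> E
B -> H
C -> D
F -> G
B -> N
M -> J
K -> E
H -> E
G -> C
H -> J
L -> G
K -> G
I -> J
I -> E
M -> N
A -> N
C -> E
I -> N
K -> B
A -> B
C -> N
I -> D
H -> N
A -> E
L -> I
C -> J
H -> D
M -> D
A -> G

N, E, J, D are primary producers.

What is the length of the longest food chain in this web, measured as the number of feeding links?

One longest chain: N → H → B → A.
It has 4 species and 3 links.

3 links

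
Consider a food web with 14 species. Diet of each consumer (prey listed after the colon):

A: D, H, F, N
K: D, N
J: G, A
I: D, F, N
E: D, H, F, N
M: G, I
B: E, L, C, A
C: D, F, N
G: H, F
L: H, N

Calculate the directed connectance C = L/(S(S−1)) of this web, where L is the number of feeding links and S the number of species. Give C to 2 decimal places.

C = 0.15

The web has S = 14 species and L = 28 feeding links.
C = L / (S(S−1)) = 28 / 182 = 0.1538 ≈ 0.15.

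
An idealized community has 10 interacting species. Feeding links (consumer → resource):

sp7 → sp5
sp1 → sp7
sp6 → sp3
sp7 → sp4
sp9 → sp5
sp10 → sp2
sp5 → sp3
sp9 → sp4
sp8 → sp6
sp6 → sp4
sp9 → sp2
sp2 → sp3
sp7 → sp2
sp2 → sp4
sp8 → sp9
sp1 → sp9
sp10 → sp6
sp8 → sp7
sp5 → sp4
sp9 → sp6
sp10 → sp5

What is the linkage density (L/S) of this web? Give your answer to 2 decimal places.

L/S = 2.10

There are L = 21 links among S = 10 species.
L/S = 21/10 = 2.1000 ≈ 2.10.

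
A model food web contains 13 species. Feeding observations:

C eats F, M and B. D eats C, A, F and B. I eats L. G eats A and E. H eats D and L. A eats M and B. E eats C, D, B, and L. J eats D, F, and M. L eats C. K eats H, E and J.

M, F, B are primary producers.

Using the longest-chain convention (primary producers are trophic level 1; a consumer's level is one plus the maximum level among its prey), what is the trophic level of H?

M is a producer → level 1.
C eats M (level 1); other prey at levels: F 1, B 1 → level 2.
D eats C (level 2); other prey at levels: F 1, B 1, A 2 → level 3.
H eats D (level 3); other prey at levels: L 3 → level 4.

Trophic level 4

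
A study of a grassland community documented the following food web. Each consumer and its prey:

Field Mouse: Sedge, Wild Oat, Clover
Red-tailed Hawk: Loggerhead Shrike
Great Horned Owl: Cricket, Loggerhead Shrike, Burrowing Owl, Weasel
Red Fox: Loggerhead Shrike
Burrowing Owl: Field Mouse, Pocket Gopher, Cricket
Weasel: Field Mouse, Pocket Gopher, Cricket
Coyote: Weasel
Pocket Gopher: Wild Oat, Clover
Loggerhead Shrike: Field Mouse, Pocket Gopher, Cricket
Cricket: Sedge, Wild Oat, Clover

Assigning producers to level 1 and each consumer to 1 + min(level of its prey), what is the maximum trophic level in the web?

Producers (level 1): Sedge, Wild Oat, Clover.
Following each consumer down to its lowest-level prey: Sedge → Field Mouse → Weasel → Coyote (levels 1 through 4).
All prey of Coyote (Weasel 3) are at level 3 or above, so Coyote is at level 1 + 3 = 4.
Every consumer has at least one prey at level 3 or below, so none exceeds level 4.

4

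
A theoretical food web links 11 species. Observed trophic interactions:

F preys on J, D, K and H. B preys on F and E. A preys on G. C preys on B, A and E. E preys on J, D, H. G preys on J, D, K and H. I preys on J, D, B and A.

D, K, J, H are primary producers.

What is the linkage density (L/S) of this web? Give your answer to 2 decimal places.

L/S = 1.91

There are L = 21 links among S = 11 species.
L/S = 21/11 = 1.9091 ≈ 1.91.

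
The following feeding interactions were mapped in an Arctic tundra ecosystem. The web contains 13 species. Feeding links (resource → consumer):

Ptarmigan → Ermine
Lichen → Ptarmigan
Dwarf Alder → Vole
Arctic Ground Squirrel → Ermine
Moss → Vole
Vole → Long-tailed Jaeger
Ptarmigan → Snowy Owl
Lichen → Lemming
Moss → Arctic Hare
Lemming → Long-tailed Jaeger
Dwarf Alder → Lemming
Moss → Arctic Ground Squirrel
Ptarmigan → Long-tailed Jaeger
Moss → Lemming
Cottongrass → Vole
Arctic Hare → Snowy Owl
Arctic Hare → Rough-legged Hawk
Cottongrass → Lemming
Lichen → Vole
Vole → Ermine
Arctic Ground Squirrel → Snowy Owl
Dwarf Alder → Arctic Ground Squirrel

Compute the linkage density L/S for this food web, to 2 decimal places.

There are L = 22 links among S = 13 species.
L/S = 22/13 = 1.6923 ≈ 1.69.

L/S = 1.69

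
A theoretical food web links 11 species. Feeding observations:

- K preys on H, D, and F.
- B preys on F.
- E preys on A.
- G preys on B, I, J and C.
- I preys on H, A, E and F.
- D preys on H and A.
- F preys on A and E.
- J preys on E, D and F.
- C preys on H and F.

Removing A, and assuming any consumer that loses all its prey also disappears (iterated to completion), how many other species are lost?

Remove A.
Round 1: E (all prey gone) → extinct.
Round 2: F (all prey gone) → extinct.
Round 3: B (all prey gone) → extinct.
No further losses. Total secondary extinctions: 3.

3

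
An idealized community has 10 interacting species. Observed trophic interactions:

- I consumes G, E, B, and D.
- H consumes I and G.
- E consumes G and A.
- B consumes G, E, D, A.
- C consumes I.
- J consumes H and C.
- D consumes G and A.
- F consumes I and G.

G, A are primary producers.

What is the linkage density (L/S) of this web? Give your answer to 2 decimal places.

L/S = 1.90

There are L = 19 links among S = 10 species.
L/S = 19/10 = 1.9000 ≈ 1.90.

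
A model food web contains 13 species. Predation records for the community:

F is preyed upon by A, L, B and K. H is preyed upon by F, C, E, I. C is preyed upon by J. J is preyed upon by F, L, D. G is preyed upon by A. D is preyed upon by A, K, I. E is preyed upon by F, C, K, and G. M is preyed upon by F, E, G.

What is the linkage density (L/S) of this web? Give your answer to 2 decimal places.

There are L = 23 links among S = 13 species.
L/S = 23/13 = 1.7692 ≈ 1.77.

L/S = 1.77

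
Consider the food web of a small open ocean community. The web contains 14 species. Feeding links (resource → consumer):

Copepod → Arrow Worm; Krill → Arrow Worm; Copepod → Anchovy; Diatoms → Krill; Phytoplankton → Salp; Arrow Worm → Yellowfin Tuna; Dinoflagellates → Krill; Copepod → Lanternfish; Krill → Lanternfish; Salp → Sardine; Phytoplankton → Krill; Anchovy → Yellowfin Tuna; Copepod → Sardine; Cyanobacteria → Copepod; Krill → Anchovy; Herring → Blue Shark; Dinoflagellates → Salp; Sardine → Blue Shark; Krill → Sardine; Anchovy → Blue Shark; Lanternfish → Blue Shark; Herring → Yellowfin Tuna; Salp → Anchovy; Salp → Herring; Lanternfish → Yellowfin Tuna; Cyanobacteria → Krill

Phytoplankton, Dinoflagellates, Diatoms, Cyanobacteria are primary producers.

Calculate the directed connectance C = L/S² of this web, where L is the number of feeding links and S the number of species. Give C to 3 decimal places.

C = 0.133

The web has S = 14 species and L = 26 feeding links.
C = L / S² = 26 / 196 = 0.1327 ≈ 0.133.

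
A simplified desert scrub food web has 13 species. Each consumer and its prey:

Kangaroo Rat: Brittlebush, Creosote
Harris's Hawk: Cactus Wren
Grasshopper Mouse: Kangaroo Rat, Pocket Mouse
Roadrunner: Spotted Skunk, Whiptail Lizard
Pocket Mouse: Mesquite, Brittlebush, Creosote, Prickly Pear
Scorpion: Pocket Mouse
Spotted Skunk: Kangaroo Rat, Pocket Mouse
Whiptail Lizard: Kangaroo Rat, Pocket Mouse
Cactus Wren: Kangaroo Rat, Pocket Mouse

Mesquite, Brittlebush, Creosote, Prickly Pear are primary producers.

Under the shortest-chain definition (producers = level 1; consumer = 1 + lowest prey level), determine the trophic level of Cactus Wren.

Brittlebush is a producer → level 1.
Kangaroo Rat eats Brittlebush → level 2.
Cactus Wren eats Kangaroo Rat → level 3.
No prey of Cactus Wren is below level 2, so 3 is the minimum.

Trophic level 3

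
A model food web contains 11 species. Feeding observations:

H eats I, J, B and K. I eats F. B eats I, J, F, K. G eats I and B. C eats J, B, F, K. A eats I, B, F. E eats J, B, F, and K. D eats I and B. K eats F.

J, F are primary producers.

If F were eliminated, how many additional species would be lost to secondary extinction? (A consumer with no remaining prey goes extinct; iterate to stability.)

2

Remove F.
Round 1: K (all prey gone), I (all prey gone) → extinct.
No further losses. Total secondary extinctions: 2.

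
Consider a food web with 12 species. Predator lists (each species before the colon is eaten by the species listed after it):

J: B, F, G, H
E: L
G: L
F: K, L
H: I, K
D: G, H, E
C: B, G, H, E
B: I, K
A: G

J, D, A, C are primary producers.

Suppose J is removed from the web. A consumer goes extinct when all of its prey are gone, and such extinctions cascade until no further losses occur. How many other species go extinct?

Remove J.
Round 1: F (all prey gone) → extinct.
No further losses. Total secondary extinctions: 1.

1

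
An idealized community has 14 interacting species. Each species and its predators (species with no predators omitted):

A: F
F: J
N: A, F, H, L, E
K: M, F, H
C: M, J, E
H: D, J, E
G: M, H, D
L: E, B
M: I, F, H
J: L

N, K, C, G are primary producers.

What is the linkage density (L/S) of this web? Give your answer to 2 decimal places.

L/S = 1.79

There are L = 25 links among S = 14 species.
L/S = 25/14 = 1.7857 ≈ 1.79.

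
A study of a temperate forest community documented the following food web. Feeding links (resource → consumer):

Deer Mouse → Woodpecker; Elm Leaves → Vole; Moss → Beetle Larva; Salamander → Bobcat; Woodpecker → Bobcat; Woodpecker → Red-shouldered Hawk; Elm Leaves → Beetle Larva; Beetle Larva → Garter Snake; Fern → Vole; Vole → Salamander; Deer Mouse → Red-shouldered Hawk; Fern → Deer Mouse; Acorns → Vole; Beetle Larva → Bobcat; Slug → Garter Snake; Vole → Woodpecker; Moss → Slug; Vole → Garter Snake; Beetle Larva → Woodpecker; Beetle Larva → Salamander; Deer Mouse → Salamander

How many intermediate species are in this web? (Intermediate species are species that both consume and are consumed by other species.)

6

Intermediate species (has both prey and predators): Deer Mouse, Vole, Slug, Beetle Larva, Woodpecker, Salamander.
Count: 6.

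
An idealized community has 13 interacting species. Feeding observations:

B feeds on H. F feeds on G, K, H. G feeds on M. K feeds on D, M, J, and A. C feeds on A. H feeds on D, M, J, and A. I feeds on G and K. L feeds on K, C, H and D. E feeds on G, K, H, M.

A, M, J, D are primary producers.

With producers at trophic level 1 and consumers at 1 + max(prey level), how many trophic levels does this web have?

Producers (level 1): A, M, J, D.
A → H → B gives B level 3.
No species has a prey at level 3, so no species reaches level 4.

3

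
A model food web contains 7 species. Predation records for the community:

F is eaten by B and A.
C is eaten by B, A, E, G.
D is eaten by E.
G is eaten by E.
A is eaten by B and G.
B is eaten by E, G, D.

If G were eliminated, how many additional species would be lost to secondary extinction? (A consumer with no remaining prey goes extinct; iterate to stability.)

0

Remove G.
Every predator of it retains at least one other prey: E still has C, B, D.
No consumer loses all prey, so no secondary extinctions occur.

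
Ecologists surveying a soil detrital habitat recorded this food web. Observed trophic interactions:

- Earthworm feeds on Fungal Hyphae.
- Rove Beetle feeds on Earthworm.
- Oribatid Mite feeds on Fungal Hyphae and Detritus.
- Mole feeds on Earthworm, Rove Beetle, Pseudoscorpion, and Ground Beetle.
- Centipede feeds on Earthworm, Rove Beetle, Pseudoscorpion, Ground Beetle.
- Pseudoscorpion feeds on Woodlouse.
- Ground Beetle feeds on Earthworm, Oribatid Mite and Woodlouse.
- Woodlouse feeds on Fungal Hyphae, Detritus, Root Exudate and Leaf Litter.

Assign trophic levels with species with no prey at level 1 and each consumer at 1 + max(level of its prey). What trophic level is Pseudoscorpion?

Trophic level 3

Leaf Litter has no prey (basal) → level 1.
Woodlouse eats Leaf Litter (level 1); other prey at levels: Detritus 1, Root Exudate 1, Fungal Hyphae 1 → level 2.
Pseudoscorpion eats Woodlouse → level 3.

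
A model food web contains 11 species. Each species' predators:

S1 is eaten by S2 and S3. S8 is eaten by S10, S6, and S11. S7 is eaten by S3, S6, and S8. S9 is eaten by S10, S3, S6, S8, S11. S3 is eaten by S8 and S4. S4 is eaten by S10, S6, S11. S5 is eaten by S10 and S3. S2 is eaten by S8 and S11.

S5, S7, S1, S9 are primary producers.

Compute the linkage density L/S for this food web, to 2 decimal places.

There are L = 22 links among S = 11 species.
L/S = 22/11 = 2.0000 ≈ 2.00.

L/S = 2.00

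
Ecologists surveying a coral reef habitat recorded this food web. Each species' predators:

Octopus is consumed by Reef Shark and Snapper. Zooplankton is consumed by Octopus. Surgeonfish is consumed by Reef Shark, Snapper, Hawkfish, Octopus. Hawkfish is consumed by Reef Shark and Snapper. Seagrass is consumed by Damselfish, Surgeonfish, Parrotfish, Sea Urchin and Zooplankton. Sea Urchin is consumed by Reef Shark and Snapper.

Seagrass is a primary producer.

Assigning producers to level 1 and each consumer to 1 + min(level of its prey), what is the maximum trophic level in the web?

Producers (level 1): Seagrass.
Following each consumer down to its lowest-level prey: Seagrass → Zooplankton → Octopus (levels 1 through 3).
All prey of Octopus (Zooplankton 2, Surgeonfish 2) are at level 2 or above, so Octopus is at level 1 + 2 = 3.
Every consumer has at least one prey at level 2 or below, so none exceeds level 3.

3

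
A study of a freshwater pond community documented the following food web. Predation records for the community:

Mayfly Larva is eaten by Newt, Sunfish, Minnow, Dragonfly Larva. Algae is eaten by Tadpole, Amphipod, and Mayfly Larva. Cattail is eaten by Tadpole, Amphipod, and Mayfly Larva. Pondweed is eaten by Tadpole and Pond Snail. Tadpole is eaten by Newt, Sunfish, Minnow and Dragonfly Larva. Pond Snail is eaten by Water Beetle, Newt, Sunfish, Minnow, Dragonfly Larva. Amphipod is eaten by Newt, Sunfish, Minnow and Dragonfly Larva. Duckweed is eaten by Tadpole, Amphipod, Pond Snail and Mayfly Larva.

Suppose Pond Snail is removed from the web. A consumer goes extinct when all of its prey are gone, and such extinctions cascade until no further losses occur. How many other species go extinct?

Remove Pond Snail.
Round 1: Water Beetle (all prey gone) → extinct.
No further losses. Total secondary extinctions: 1.

1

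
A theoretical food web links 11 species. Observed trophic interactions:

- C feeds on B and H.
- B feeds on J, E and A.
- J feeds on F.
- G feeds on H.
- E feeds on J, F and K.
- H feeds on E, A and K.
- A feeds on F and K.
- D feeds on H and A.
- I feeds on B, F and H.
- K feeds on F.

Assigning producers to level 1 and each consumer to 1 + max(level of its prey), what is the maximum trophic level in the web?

Producers (level 1): F.
F → K → A → B → C gives C level 5.
No species has a prey at level 5, so no species reaches level 6.

5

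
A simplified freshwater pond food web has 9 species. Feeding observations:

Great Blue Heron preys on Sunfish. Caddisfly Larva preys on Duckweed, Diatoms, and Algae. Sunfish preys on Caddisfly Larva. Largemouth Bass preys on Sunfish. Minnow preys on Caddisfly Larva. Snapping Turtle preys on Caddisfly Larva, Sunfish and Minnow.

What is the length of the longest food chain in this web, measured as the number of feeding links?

3 links

One longest chain: Diatoms → Caddisfly Larva → Minnow → Snapping Turtle.
It has 4 species and 3 links.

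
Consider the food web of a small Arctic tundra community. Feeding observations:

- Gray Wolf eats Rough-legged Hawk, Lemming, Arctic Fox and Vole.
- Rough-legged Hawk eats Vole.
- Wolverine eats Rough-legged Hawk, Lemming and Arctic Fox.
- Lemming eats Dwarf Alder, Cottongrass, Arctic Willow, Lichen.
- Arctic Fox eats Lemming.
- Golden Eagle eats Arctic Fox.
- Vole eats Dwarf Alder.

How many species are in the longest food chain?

4 species

One longest chain: Dwarf Alder → Lemming → Arctic Fox → Golden Eagle.
It has 4 species and 3 links.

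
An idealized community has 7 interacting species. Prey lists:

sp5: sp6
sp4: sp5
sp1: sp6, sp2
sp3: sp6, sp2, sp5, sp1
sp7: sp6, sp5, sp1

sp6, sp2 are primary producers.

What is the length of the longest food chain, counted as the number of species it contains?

One longest chain: sp6 → sp5 → sp3.
It has 3 species and 2 links.

3 species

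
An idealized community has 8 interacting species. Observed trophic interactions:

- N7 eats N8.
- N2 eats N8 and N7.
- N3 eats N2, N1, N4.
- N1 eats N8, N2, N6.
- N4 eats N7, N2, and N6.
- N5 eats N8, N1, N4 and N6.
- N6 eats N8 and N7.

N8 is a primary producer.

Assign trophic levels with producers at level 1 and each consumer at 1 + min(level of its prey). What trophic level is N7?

Trophic level 2

N8 is a producer → level 1.
N7 eats N8 → level 2.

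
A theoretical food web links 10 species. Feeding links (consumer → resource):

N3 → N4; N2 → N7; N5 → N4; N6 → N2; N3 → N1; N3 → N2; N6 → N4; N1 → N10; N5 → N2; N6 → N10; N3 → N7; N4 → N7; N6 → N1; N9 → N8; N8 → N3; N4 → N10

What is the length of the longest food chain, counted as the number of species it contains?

5 species

One longest chain: N10 → N1 → N3 → N8 → N9.
It has 5 species and 4 links.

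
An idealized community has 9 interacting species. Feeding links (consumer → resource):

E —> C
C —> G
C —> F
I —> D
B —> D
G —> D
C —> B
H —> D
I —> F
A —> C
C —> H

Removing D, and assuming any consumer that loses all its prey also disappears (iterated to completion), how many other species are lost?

3

Remove D.
Round 1: G (all prey gone), H (all prey gone), B (all prey gone) → extinct.
No further losses. Total secondary extinctions: 3.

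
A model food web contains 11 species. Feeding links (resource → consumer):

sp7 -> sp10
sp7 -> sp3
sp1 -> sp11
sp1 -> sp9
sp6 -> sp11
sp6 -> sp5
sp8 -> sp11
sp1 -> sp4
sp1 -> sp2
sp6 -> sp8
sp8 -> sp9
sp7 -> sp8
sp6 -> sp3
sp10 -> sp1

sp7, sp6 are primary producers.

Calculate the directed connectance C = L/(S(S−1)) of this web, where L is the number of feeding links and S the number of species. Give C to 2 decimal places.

C = 0.13

The web has S = 11 species and L = 14 feeding links.
C = L / (S(S−1)) = 14 / 110 = 0.1273 ≈ 0.13.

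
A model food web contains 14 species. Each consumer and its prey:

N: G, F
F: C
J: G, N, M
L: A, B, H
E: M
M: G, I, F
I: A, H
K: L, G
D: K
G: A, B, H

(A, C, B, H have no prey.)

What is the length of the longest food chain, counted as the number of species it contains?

4 species

One longest chain: A → G → M → E.
It has 4 species and 3 links.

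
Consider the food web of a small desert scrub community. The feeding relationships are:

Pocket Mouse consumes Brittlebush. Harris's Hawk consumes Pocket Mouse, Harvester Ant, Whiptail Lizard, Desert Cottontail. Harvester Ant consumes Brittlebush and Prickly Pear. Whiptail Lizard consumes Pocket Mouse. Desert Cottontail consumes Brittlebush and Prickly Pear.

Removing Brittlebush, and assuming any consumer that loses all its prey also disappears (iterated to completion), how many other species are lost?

2

Remove Brittlebush.
Round 1: Pocket Mouse (all prey gone) → extinct.
Round 2: Whiptail Lizard (all prey gone) → extinct.
No further losses. Total secondary extinctions: 2.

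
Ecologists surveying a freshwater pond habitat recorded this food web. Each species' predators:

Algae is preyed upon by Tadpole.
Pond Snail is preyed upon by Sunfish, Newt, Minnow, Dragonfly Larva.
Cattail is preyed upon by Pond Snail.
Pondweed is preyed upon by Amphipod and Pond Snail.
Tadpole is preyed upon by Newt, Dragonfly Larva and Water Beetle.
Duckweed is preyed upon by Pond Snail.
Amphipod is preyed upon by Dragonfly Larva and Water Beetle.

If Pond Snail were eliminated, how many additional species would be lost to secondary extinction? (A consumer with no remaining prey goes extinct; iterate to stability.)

2

Remove Pond Snail.
Round 1: Sunfish (all prey gone), Minnow (all prey gone) → extinct.
No further losses. Total secondary extinctions: 2.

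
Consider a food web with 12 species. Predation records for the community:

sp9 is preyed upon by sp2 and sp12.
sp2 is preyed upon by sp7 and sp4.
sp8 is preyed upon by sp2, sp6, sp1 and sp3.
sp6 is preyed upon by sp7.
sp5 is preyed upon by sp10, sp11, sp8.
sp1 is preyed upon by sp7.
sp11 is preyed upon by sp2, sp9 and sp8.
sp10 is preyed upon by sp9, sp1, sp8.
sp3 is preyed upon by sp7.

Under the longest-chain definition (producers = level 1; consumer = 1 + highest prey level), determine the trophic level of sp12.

Trophic level 4

sp5 is a producer → level 1.
sp10 eats sp5 → level 2.
sp9 eats sp10 (level 2); other prey at levels: sp11 2 → level 3.
sp12 eats sp9 → level 4.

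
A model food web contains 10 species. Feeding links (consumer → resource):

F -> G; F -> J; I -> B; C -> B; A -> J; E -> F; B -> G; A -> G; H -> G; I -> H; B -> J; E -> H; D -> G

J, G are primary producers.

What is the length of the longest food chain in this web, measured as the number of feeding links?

One longest chain: J → B → I.
It has 3 species and 2 links.

2 links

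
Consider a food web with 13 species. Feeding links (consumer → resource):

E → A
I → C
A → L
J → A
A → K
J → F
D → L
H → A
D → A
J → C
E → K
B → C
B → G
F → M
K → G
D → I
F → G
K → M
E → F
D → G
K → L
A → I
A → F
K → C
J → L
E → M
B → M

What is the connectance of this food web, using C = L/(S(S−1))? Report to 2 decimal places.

The web has S = 13 species and L = 27 feeding links.
C = L / (S(S−1)) = 27 / 156 = 0.1731 ≈ 0.17.

C = 0.17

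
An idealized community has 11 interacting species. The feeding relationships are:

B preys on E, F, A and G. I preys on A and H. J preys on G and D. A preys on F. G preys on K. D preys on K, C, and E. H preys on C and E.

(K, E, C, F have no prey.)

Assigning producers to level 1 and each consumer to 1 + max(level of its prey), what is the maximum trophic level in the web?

Producers (level 1): K, E, C, F.
E → H → I gives I level 3.
No species has a prey at level 3, so no species reaches level 4.

3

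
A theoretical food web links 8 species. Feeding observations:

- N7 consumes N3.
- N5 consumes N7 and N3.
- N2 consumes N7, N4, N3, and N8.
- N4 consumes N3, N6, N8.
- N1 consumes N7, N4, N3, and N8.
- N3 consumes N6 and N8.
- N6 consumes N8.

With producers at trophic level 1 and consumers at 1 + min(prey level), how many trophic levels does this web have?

Producers (level 1): N8.
Following each consumer down to its lowest-level prey: N8 → N3 → N7 (levels 1 through 3).
All prey of N7 (N3 2) are at level 2 or above, so N7 is at level 1 + 2 = 3.
Every consumer has at least one prey at level 2 or below, so none exceeds level 3.

3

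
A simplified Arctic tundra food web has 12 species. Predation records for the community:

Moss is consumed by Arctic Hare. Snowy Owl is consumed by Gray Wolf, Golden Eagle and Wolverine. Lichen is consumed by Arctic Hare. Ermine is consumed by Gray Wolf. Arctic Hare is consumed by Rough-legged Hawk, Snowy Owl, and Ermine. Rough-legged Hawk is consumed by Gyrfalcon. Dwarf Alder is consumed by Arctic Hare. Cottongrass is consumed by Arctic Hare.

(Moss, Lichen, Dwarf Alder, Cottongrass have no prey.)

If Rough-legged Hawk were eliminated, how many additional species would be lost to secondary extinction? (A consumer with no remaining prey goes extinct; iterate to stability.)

Remove Rough-legged Hawk.
Round 1: Gyrfalcon (all prey gone) → extinct.
No further losses. Total secondary extinctions: 1.

1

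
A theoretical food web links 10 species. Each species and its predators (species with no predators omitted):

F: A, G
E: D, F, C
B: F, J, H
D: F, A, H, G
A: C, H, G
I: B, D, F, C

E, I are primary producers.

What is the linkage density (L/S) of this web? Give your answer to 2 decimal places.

There are L = 19 links among S = 10 species.
L/S = 19/10 = 1.9000 ≈ 1.90.

L/S = 1.90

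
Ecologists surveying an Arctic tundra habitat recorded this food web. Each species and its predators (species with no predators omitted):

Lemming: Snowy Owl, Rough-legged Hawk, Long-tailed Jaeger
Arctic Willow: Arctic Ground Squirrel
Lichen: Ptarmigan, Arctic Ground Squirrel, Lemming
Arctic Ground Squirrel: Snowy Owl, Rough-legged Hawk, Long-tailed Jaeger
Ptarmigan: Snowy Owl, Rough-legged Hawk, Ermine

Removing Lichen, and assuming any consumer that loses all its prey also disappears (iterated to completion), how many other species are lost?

3

Remove Lichen.
Round 1: Ptarmigan (all prey gone), Lemming (all prey gone) → extinct.
Round 2: Ermine (all prey gone) → extinct.
No further losses. Total secondary extinctions: 3.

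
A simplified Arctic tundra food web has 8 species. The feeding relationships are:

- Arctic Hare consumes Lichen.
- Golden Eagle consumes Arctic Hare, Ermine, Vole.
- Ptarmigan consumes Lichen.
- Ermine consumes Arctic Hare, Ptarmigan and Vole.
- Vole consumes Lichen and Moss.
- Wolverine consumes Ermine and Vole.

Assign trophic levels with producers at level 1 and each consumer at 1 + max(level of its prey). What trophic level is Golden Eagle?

Trophic level 4

Moss is a producer → level 1.
Vole eats Moss (level 1); other prey at levels: Lichen 1 → level 2.
Ermine eats Vole (level 2); other prey at levels: Ptarmigan 2, Arctic Hare 2 → level 3.
Golden Eagle eats Ermine (level 3); other prey at levels: Vole 2, Arctic Hare 2 → level 4.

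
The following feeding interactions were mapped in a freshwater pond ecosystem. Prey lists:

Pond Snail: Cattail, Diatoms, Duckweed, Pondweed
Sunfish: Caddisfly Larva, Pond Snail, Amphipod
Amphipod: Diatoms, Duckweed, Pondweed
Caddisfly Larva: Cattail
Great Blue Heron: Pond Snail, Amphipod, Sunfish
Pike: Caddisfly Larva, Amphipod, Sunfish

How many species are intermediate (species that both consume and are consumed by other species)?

Intermediate species (has both prey and predators): Caddisfly Larva, Pond Snail, Amphipod, Sunfish.
Count: 4.

4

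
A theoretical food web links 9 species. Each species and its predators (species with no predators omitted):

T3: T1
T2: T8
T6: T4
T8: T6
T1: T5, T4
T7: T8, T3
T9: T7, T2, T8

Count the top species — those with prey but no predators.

Top species (has prey, but nothing eats it): T5, T4.
Count: 2.

2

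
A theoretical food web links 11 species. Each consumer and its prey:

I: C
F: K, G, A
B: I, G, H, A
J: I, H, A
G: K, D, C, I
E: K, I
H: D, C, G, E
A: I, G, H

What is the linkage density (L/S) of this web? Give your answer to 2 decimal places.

L/S = 2.18

There are L = 24 links among S = 11 species.
L/S = 24/11 = 2.1818 ≈ 2.18.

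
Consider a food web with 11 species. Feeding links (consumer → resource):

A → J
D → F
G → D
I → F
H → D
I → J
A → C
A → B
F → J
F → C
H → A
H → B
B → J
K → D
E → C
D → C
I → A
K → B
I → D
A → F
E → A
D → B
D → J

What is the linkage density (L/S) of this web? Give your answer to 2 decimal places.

There are L = 23 links among S = 11 species.
L/S = 23/11 = 2.0909 ≈ 2.09.

L/S = 2.09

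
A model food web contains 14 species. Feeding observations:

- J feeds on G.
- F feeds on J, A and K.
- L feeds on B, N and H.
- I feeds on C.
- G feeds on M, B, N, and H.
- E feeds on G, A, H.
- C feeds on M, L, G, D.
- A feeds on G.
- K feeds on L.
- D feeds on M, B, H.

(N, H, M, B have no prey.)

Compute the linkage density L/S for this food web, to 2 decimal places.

L/S = 1.71

There are L = 24 links among S = 14 species.
L/S = 24/14 = 1.7143 ≈ 1.71.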